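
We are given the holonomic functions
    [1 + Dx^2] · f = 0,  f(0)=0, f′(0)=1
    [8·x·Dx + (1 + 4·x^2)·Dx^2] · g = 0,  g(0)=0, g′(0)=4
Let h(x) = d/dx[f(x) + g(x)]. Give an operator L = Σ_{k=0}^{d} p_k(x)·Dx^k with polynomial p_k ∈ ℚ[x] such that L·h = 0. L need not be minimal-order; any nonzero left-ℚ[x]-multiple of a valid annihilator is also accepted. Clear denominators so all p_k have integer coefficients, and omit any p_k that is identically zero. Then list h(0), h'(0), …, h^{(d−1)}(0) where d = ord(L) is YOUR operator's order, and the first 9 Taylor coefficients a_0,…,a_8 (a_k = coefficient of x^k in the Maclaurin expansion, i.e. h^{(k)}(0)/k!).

L = (-376·x + 1600·x^3 + 128·x^5) + (-7 + 76·x^2 + 432·x^4 + 64·x^6)·Dx + (-376·x + 1600·x^3 + 128·x^5)·Dx^2 + (-7 + 76·x^2 + 432·x^4 + 64·x^6)·Dx^3  (order 3).
h: a_k = 5, 0, -33/2, 0, 1537/24, 0, -184321/720, 0, 41287681/40320, …
ICs: h(0) = 5, h′(0) = 0, h′′(0) = -33.

f: a_k = 0, 1, 0, -1/6, 0, 1/120, 0, -1/5040, 0, …
g: a_k = 0, 4, 0, -16/3, 0, 64/5, 0, -256/7, 0, …
L₀ := lclm(L_f,L_g); ord L₀ ≤ 2+2.
Differentiate: ansatz ord ≤ ord L₀ ⇒ L.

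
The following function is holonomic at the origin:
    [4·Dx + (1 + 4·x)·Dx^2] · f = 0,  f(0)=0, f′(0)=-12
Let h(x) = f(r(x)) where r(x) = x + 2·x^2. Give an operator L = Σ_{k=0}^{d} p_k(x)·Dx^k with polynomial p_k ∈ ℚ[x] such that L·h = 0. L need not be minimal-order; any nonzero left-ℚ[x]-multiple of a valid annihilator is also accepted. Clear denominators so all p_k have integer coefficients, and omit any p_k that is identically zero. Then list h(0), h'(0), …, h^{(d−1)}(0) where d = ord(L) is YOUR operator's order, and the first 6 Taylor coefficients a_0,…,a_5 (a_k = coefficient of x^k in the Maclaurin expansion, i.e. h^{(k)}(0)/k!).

f: a_k = 0, -12, 24, -64, 192, -3072/5, …
L₀ from L_f via x↦r, Dx↦r'^{-1}Dx.
L = (16·x + 32·x^2)·Dx + (1 + 8·x + 24·x^2 + 32·x^3)·Dx^2  (order 2).
h: a_k = 0, -12, 0, 32, -96, 768/5, …
ICs: h(0) = 0, h′(0) = -12.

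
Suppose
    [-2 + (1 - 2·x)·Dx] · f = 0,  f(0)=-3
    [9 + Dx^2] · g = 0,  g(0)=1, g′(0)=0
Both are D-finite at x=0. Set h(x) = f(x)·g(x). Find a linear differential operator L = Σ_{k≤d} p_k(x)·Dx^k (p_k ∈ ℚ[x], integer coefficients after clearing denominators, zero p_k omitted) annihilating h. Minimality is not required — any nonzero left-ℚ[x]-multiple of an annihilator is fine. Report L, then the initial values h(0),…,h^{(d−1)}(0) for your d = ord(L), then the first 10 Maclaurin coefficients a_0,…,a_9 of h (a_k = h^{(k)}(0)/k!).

L = (-9 + 18·x) + 4·Dx + (-1 + 2·x)·Dx^2  (order 2).
h: a_k = -3, -6, 3/2, 3, -33/8, -33/4, -1077/80, -1077/40, -48687/896, -48687/448, …
ICs: h(0) = -3, h′(0) = -6.

f: a_k = -3, -6, -12, -24, -48, -96, -192, -384, -768, -1536, …
g: a_k = 1, 0, -9/2, 0, 27/8, 0, -81/80, 0, 729/4480, 0, …
Sym-product of L_f,L_g gives L₀ (≤ ord 2).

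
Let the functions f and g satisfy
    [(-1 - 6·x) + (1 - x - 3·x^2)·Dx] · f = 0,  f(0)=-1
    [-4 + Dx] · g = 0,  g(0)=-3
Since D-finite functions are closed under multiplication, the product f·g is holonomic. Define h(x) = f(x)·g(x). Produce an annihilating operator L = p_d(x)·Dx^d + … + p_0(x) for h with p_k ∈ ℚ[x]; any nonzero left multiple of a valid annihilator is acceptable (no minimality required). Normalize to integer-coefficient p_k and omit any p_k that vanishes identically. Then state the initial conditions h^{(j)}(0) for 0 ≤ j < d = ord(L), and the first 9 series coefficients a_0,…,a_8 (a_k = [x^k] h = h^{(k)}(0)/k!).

L = (5 + 2·x - 12·x^2) + (-1 + x + 3·x^2)·Dx  (order 1).
h: a_k = 3, 15, 48, 125, 301, 3508/5, 4865/3, 392303/105, 180728/21, …
ICs: h(0) = 3.

f: a_k = -1, -1, -4, -7, -19, -40, -97, -217, -508, …
g: a_k = -3, -12, -24, -32, -32, -128/5, -256/15, -1024/105, -512/105, …
Product ⇒ symmetric product L₀, ord ≤ 1.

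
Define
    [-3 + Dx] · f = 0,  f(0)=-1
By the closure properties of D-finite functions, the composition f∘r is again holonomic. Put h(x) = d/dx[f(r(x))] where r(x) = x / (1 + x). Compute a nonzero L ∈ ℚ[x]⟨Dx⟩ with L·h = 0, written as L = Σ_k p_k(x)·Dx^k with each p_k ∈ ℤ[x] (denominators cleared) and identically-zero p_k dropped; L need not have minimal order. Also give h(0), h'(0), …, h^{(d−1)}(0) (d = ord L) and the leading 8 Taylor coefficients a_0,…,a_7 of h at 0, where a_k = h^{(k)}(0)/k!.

L = (1 - 2·x) + (-1 - 2·x - x^2)·Dx  (order 1).
h: a_k = -3, -3, 9/2, -3/2, -21/8, 207/40, -411/80, 1623/560, …
ICs: h(0) = -3.

f: a_k = -1, -3, -9/2, -9/2, -27/8, -81/40, -81/80, -243/560, …
Change of var in L_f (x↦r) gives L₀.
h₀' ⇒ L via d/dx closure of L₀.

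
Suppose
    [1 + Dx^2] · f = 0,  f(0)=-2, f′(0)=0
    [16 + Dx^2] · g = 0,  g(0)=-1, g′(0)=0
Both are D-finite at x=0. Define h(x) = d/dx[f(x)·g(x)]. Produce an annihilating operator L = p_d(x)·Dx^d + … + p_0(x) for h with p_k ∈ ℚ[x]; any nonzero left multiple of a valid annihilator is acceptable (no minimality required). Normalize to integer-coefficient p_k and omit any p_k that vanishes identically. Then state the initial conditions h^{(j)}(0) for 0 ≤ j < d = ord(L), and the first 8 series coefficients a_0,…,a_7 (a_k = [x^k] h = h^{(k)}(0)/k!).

f: a_k = -2, 0, 1, 0, -1/12, 0, 1/360, 0, …
g: a_k = -1, 0, 8, 0, -32/3, 0, 256/45, 0, …
Sym-product of L_f,L_g gives L₀ (≤ ord 4).
Derive L from L₀ (diff closure).
L = 225 + 34·Dx^2 + Dx^4  (order 4).
h: a_k = 0, -34, 0, 353/3, 0, -8177/60, 0, 198593/2520, …
ICs: h(0) = 0, h′(0) = -34, h′′(0) = 0, h′′′(0) = 706.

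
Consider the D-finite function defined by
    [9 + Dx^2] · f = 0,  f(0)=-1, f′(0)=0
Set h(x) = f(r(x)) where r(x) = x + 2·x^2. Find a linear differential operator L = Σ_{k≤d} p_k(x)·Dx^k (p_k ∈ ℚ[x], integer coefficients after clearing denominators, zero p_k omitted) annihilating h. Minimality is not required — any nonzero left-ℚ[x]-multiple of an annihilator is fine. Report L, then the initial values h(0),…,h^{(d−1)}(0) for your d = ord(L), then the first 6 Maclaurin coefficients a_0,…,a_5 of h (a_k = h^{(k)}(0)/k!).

f: a_k = -1, 0, 9/2, 0, -27/8, 0, …
Change of var in L_f (x↦r) gives L₀.
L = (9 + 108·x + 432·x^2 + 576·x^3) - 4·Dx + (1 + 4·x)·Dx^2  (order 2).
h: a_k = -1, 0, 9/2, 18, 117/8, -27, …
ICs: h(0) = -1, h′(0) = 0.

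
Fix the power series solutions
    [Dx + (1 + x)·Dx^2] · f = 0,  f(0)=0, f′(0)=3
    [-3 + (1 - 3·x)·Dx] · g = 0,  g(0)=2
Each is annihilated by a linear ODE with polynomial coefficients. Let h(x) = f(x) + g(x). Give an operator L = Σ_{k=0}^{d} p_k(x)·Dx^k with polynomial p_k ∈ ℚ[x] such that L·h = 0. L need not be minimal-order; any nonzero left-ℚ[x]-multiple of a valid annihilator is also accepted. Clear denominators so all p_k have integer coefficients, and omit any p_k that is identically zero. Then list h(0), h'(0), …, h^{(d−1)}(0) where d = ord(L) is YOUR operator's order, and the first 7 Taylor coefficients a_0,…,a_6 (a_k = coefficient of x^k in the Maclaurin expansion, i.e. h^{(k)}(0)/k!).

L = (-66 - 18·x)·Dx + (-52 - 120·x - 36·x^2)·Dx^2 + (7 - 11·x - 27·x^2 - 9·x^3)·Dx^3  (order 3).
h: a_k = 2, 9, 33/2, 55, 645/4, 2433/5, 2915/2, …
ICs: h(0) = 2, h′(0) = 9, h′′(0) = 33.

f: a_k = 0, 3, -3/2, 1, -3/4, 3/5, -1/2, …
g: a_k = 2, 6, 18, 54, 162, 486, 1458, …
Weyl lclm of L_f,L_g ⇒ L₀ (ord ≤ 3).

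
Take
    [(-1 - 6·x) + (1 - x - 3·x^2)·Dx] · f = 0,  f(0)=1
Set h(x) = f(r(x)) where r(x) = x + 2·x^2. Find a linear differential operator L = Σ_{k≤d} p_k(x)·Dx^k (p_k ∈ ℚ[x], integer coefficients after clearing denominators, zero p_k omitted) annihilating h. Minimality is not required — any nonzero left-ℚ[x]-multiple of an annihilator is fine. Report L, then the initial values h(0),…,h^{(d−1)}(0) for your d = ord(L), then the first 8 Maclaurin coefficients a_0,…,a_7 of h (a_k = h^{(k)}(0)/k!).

f: a_k = 1, 1, 4, 7, 19, 40, 97, 217, …
L₀ from L_f via x↦r, Dx↦r'^{-1}Dx.
L = (1 + 10·x + 36·x^2 + 48·x^3) + (-1 + x + 5·x^2 + 12·x^3 + 12·x^4)·Dx  (order 1).
h: a_k = 1, 1, 6, 23, 77, 276, 1009, 3589, …
ICs: h(0) = 1.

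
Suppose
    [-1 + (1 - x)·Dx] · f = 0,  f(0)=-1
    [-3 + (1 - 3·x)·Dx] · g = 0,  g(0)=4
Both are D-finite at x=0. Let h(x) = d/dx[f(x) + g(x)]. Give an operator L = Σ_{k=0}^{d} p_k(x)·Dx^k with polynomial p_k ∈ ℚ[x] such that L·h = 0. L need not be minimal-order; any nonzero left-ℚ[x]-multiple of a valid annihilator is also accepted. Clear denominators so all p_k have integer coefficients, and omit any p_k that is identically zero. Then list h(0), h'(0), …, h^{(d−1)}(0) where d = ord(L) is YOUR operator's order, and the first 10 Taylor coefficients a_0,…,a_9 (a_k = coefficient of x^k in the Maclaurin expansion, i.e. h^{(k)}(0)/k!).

f: a_k = -1, -1, -1, -1, -1, -1, -1, -1, -1, -1, …
g: a_k = 4, 12, 36, 108, 324, 972, 2916, 8748, 26244, 78732, …
h₀=f+g: left-lcm gives L₀, ord ≤ 2.
h=h₀': d/dx-closure on L₀ ⇒ L.
L = 18 + (-12 + 18·x)·Dx + (1 - 4·x + 3·x^2)·Dx^2  (order 2).
h: a_k = 11, 70, 321, 1292, 4855, 17490, 61229, 209944, 708579, 2361950, …
ICs: h(0) = 11, h′(0) = 70.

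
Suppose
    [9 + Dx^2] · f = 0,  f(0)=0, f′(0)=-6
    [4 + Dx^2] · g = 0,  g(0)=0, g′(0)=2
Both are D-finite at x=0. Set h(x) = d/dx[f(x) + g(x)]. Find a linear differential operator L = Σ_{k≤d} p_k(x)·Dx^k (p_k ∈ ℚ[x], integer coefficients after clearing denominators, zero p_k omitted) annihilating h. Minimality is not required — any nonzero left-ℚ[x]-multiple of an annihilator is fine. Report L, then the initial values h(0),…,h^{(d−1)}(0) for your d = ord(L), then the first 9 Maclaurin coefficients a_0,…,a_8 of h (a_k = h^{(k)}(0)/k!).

f: a_k = 0, -6, 0, 9, 0, -81/20, 0, 243/280, 0, …
g: a_k = 0, 2, 0, -4/3, 0, 4/15, 0, -8/315, 0, …
Weyl lclm of L_f,L_g ⇒ L₀ (ord ≤ 4).
Differentiate: ansatz ord ≤ ord L₀ ⇒ L.
L = 36 + 13·Dx^2 + Dx^4  (order 4).
h: a_k = -4, 0, 23, 0, -227/12, 0, 2123/360, 0, -19427/20160, …
ICs: h(0) = -4, h′(0) = 0, h′′(0) = 46, h′′′(0) = 0.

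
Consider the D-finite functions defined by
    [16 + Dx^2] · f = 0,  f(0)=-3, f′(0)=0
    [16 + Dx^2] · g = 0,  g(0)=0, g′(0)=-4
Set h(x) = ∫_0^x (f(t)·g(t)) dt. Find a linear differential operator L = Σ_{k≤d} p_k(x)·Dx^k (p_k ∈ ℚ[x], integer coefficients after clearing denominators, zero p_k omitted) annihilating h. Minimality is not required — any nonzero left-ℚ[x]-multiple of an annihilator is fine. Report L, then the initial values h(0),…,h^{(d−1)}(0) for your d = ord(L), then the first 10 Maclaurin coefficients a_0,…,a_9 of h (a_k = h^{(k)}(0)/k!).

L = 64·Dx^2 + Dx^4  (order 4).
h: a_k = 0, 0, 6, 0, -32, 0, 1024/15, 0, -8192/105, 0, …
ICs: h(0) = 0, h′(0) = 0, h′′(0) = 12, h′′′(0) = 0.

f: a_k = -3, 0, 24, 0, -32, 0, 256/15, 0, -512/105, 0, …
g: a_k = 0, -4, 0, 32/3, 0, -128/15, 0, 1024/315, 0, -2048/2835, …
Sym-product of L_f,L_g gives L₀ (≤ ord 4).
Integrate: L := L₀·Dx.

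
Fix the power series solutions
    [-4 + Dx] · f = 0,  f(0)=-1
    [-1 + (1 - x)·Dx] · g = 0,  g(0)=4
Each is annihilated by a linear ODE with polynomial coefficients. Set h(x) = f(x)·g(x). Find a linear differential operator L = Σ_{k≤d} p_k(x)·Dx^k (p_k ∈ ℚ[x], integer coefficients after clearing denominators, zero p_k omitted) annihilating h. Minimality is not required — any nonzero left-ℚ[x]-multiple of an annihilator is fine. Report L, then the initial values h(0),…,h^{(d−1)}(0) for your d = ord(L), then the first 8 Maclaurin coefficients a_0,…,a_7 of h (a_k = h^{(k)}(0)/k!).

L = (5 - 4·x) + (-1 + x)·Dx  (order 1).
h: a_k = -4, -20, -52, -284/3, -412/3, -2572/15, -1748/9, -65276/315, …
ICs: h(0) = -4.

f: a_k = -1, -4, -8, -32/3, -32/3, -128/15, -256/45, -1024/315, …
g: a_k = 4, 4, 4, 4, 4, 4, 4, 4, …
h₀=f·g: eliminate ⇒ L₀, order ≤ 1·1.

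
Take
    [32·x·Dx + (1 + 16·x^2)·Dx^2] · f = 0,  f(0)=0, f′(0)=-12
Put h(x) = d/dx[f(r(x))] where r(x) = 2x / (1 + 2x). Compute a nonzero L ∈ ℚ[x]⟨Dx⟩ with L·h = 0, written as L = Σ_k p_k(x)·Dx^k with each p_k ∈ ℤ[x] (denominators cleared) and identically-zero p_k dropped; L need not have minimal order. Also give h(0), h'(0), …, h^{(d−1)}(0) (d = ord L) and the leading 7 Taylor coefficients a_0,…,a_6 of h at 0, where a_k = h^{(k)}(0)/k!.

L = (4 + 136·x) + (1 + 4·x + 68·x^2)·Dx  (order 1).
h: a_k = -24, 96, 1248, -11520, -38784, 938496, -1116672, …
ICs: h(0) = -24.

f: a_k = 0, -12, 0, 64, 0, -3072/5, 0, …
Change of var in L_f (x↦r) gives L₀.
Differentiate: ansatz ord ≤ ord L₀ ⇒ L.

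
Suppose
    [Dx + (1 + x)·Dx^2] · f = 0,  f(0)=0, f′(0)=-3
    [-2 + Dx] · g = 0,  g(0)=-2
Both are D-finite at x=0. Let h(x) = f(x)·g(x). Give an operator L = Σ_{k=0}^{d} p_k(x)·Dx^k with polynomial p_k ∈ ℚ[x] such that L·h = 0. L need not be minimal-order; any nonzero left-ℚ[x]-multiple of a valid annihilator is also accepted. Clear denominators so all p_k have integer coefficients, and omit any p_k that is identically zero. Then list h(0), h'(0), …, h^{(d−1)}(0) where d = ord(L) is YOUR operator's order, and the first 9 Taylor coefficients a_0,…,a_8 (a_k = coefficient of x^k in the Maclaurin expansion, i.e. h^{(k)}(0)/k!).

f: a_k = 0, -3, 3/2, -1, 3/4, -3/5, 1/2, -3/7, 3/8, …
g: a_k = -2, -4, -4, -8/3, -4/3, -8/15, -8/45, -16/315, -4/315, …
Sym-product of L_f,L_g gives L₀ (≤ ord 2).
L = (2 + 4·x) + (-3 - 4·x)·Dx + (1 + x)·Dx^2  (order 2).
h: a_k = 0, 6, 9, 8, 9/2, 11/5, 2/3, 34/105, -1/60, …
ICs: h(0) = 0, h′(0) = 6.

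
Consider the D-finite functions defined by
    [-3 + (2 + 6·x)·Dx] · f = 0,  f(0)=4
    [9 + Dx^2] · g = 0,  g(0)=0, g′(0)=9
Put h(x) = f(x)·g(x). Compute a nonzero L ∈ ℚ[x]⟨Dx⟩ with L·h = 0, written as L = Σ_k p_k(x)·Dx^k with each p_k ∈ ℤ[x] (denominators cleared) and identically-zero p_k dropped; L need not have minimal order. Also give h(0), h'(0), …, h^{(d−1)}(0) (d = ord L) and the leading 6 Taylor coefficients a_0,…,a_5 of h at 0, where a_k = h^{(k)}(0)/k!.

L = (63 + 216·x + 324·x^2) + (-12 - 36·x)·Dx + (4 + 24·x + 36·x^2)·Dx^2  (order 2).
h: a_k = 0, 36, 54, -189/2, -81/4, -4617/160, …
ICs: h(0) = 0, h′(0) = 36.

f: a_k = 4, 6, -9/2, 27/4, -405/32, 1701/64, …
g: a_k = 0, 9, 0, -27/2, 0, 243/40, …
L₀ := L_f ⊗_s L_g (sym. prod.), ord ≤ 2.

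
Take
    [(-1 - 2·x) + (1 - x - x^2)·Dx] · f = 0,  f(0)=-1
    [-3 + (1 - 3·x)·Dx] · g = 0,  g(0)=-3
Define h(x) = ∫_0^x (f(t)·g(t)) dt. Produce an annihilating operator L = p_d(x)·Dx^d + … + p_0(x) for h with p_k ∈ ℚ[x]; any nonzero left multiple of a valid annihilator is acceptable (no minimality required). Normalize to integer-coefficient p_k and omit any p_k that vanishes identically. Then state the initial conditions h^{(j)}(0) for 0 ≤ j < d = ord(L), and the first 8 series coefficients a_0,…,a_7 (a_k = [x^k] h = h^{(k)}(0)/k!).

L = (-4 + 4·x + 9·x^2)·Dx + (1 - 4·x + 2·x^2 + 3·x^3)·Dx^2  (order 2).
h: a_k = 0, 3, 6, 14, 135/4, 84, 214, 3891/7, …
ICs: h(0) = 0, h′(0) = 3.

f: a_k = -1, -1, -2, -3, -5, -8, -13, -21, …
g: a_k = -3, -9, -27, -81, -243, -729, -2187, -6561, …
L₀ := L_f ⊗_s L_g (sym. prod.), ord ≤ 1.
Integrate: L := L₀·Dx.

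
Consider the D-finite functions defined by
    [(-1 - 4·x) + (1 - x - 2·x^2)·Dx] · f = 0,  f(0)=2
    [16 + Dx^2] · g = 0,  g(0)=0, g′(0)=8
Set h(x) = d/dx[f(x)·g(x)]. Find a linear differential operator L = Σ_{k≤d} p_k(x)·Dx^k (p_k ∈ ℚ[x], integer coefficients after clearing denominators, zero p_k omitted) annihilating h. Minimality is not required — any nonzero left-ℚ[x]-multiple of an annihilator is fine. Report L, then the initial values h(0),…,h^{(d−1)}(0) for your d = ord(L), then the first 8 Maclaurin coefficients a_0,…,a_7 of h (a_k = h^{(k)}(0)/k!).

f: a_k = 2, 2, 6, 10, 22, 42, 86, 170, …
g: a_k = 0, 8, 0, -64/3, 0, 256/15, 0, -2048/315, …
Sym-product of L_f,L_g gives L₀ (≤ ord 2).
Differentiate: ansatz ord ≤ ord L₀ ⇒ L.
L = (4 - 128·x - 192·x^2 + 256·x^3 + 256·x^4) + (-5 - 12·x + 48·x^2 + 64·x^3)·Dx + (3 - 7·x - 10·x^2 + 16·x^3 + 16·x^4)·Dx^2  (order 2).
h: a_k = 16, 32, 16, 448/3, 1232/3, 4704/5, 19408/9, 1566592/315, …
ICs: h(0) = 16, h′(0) = 32.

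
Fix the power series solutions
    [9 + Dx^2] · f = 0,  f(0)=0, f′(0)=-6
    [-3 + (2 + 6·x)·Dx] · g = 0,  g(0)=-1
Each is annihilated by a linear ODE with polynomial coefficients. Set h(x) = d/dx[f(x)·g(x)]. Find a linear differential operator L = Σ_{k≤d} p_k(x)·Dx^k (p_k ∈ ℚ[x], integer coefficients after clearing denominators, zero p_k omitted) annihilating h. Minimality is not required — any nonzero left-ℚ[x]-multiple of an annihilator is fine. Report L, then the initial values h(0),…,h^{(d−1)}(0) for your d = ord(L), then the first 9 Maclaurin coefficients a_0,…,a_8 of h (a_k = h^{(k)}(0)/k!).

L = (477 + 3888·x + 11016·x^2 + 15552·x^3 + 11664·x^4) + (-12 - 324·x - 1296·x^2 - 1296·x^3)·Dx + (28 + 264·x + 972·x^2 + 1728·x^3 + 1296·x^4)·Dx^2  (order 2).
h: a_k = 6, 18, -189/4, -27/2, -1539/64, 59049/320, -238869/512, 5632983/4480, -405196425/114688, …
ICs: h(0) = 6, h′(0) = 18.

f: a_k = 0, -6, 0, 9, 0, -81/20, 0, 243/280, 0, …
g: a_k = -1, -3/2, 9/8, -27/16, 405/128, -1701/256, 15309/1024, -72171/2048, 2814669/32768, …
Sym-product of L_f,L_g gives L₀ (≤ ord 2).
Derive L from L₀ (diff closure).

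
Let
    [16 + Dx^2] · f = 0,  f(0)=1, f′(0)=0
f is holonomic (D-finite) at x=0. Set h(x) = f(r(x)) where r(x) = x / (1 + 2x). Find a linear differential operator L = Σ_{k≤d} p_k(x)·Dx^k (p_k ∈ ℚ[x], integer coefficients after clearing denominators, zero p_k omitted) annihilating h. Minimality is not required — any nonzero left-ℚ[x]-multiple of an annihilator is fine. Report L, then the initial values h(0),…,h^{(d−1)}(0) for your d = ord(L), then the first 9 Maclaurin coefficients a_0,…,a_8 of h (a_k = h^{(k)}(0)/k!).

f: a_k = 1, 0, -8, 0, 32/3, 0, -256/45, 0, 512/315, …
Change of var in L_f (x↦r) gives L₀.
L = 16 + (4 + 24·x + 48·x^2 + 32·x^3)·Dx + (1 + 8·x + 24·x^2 + 32·x^3 + 16·x^4)·Dx^2  (order 2).
h: a_k = 1, 0, -8, 32, -256/3, 512/3, -9856/45, -512/5, 602624/315, …
ICs: h(0) = 1, h′(0) = 0.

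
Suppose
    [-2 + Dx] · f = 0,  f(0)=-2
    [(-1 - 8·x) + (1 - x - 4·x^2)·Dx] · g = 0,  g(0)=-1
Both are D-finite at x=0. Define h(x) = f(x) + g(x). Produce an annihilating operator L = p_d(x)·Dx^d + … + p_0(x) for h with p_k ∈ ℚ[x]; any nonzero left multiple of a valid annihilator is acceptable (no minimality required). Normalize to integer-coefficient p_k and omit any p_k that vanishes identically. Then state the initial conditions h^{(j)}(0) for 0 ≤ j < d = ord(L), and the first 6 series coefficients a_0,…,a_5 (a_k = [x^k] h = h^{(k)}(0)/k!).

L = (16 + 20·x + 240·x^2 + 128·x^3) + (-6 - 32·x - 124·x^2 + 32·x^3 + 64·x^4)·Dx + (-1 + 11·x + 2·x^2 - 48·x^3 - 32·x^4)·Dx^2  (order 2).
h: a_k = -3, -5, -9, -35/3, -91/3, -983/15, …
ICs: h(0) = -3, h′(0) = -5.

f: a_k = -2, -4, -4, -8/3, -4/3, -8/15, …
g: a_k = -1, -1, -5, -9, -29, -65, …
Weyl lclm of L_f,L_g ⇒ L₀ (ord ≤ 2).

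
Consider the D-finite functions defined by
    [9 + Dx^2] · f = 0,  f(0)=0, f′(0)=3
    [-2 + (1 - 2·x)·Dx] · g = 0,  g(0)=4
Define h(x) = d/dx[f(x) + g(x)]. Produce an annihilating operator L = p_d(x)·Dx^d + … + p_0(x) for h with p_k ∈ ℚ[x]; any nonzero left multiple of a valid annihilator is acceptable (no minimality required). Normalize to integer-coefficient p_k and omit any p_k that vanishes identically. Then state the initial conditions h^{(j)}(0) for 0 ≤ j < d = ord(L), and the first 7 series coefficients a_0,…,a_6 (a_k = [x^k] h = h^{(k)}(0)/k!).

f: a_k = 0, 3, 0, -9/2, 0, 81/40, 0, …
g: a_k = 4, 8, 16, 32, 64, 128, 256, …
L₀ := lclm(L_f,L_g); ord L₀ ≤ 2+1.
h₀' ⇒ L via d/dx closure of L₀.
L = (684 - 432·x + 432·x^2) + (-99 + 306·x - 324·x^2 + 216·x^3)·Dx + (76 - 48·x + 48·x^2)·Dx^2 + (-11 + 34·x - 36·x^2 + 24·x^3)·Dx^3  (order 3).
h: a_k = 11, 32, 165/2, 256, 5201/8, 1536, 286477/80, …
ICs: h(0) = 11, h′(0) = 32, h′′(0) = 165.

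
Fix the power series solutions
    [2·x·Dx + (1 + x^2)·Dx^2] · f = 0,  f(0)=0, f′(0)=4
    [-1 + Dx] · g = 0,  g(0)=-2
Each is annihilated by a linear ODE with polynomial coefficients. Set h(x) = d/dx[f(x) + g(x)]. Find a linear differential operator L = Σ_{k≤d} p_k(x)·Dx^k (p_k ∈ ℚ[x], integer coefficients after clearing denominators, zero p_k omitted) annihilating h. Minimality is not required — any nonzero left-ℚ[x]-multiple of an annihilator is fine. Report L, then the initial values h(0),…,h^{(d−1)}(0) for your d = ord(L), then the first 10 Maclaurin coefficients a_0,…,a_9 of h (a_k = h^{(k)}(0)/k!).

f: a_k = 0, 4, 0, -4/3, 0, 4/5, 0, -4/7, 0, 4/9, …
g: a_k = -2, -2, -1, -1/3, -1/12, -1/60, -1/360, -1/2520, -1/20160, -1/181440, …
f+g: L₀ = lclm(L_f,L_g), ord ≤ 2+1.
h=h₀': d/dx-closure on L₀ ⇒ L.
L = (2 - 4·x - 2·x^2) + (-3 + 3·x + x^2 - x^3)·Dx + (1 + x + x^2 + x^3)·Dx^2  (order 2).
h: a_k = 2, -2, -5, -1/3, 47/12, -1/60, -1441/360, -1/2520, 80639/20160, -1/181440, …
ICs: h(0) = 2, h′(0) = -2.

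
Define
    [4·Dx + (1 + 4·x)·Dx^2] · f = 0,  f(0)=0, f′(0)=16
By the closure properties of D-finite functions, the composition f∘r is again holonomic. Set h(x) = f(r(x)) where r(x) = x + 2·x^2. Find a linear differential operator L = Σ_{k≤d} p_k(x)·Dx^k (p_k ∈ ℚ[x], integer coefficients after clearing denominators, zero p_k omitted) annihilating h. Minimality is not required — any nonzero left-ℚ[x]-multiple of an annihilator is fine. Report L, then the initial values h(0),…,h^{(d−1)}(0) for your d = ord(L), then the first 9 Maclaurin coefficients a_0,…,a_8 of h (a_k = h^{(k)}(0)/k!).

L = (16·x + 32·x^2)·Dx + (1 + 8·x + 24·x^2 + 32·x^3)·Dx^2  (order 2).
h: a_k = 0, 16, 0, -128/3, 128, -1024/5, 0, 8192/7, -4096, …
ICs: h(0) = 0, h′(0) = 16.

f: a_k = 0, 16, -32, 256/3, -256, 4096/5, -8192/3, 65536/7, -32768, …
Substitute x→r, Dx→(1/r')Dx; clear ⇒ L₀.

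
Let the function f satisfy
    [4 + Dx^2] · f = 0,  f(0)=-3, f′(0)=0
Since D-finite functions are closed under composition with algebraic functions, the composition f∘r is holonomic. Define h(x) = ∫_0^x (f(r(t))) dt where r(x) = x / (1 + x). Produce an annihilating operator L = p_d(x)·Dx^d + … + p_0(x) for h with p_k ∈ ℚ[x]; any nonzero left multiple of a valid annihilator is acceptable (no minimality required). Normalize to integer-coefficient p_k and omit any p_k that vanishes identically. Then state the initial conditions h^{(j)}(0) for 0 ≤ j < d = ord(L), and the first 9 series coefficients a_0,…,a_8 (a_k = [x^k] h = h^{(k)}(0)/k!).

f: a_k = -3, 0, 6, 0, -2, 0, 4/15, 0, -2/105, …
h₀=f(r): pull back L_f along r ⇒ L₀.
h=∫₀ˣh₀: take L = L₀·Dx.
L = 4·Dx + (2 + 6·x + 6·x^2 + 2·x^3)·Dx^2 + (1 + 4·x + 6·x^2 + 4·x^3 + x^4)·Dx^3  (order 3).
h: a_k = 0, -3, 0, 2, -3, 16/5, -8/3, 22/15, 3/10, …
ICs: h(0) = 0, h′(0) = -3, h′′(0) = 0.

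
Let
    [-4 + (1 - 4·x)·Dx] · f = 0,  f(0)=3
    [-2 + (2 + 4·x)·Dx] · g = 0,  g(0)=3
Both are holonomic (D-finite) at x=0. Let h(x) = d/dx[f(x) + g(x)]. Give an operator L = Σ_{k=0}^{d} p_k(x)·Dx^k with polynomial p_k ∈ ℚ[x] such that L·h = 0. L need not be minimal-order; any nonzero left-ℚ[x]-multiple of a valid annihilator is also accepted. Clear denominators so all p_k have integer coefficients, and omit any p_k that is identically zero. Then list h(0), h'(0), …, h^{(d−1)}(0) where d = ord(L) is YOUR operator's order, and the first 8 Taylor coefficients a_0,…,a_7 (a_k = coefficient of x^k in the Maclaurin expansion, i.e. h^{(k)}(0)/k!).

f: a_k = 3, 12, 48, 192, 768, 3072, 12288, 49152, …
g: a_k = 3, 3, -3/2, 3/2, -15/8, 21/8, -63/16, 99/16, …
L₀ := lclm(L_f,L_g); ord L₀ ≤ 1+1.
Differentiate: ansatz ord ≤ ord L₀ ⇒ L.
L = (-40 - 32·x) + (-31 - 136·x - 112·x^2)·Dx + (3 - 2·x - 32·x^2 - 32·x^3)·Dx^2  (order 2).
h: a_k = 15, 93, 1161/2, 6129/2, 122985/8, 589635/8, 5505717/16, 25164537/16, …
ICs: h(0) = 15, h′(0) = 93.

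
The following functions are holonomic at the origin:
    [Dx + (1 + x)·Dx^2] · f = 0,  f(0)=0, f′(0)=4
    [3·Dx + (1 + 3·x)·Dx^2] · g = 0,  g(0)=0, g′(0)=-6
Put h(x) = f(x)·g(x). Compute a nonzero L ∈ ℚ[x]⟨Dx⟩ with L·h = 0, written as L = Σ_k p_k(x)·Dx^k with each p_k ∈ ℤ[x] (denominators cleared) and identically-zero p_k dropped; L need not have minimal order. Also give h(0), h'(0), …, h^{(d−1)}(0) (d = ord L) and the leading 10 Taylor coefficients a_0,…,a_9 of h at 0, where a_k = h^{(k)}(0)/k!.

f: a_k = 0, 4, -2, 4/3, -1, 4/5, -2/3, 4/7, -1/2, 4/9, …
g: a_k = 0, -6, 9, -18, 81/2, -486/5, 243, -4374/7, 6561/4, -4374, …
L₀ := L_f ⊗_s L_g (sym. prod.), ord ≤ 4.
L = (30 + 72·x + 54·x^2)·Dx + (76 + 354·x + 540·x^2 + 270·x^3)·Dx^2 + (29 + 200·x + 486·x^2 + 504·x^3 + 189·x^4)·Dx^3 + (2 + 19·x + 68·x^2 + 114·x^3 + 90·x^4 + 27·x^5)·Dx^4  (order 4).
h: a_k = 0, 0, -24, 48, -98, 216, -2538/5, 6248/5, -44511/14, 289956/35, …
ICs: h(0) = 0, h′(0) = 0, h′′(0) = -48, h′′′(0) = 288.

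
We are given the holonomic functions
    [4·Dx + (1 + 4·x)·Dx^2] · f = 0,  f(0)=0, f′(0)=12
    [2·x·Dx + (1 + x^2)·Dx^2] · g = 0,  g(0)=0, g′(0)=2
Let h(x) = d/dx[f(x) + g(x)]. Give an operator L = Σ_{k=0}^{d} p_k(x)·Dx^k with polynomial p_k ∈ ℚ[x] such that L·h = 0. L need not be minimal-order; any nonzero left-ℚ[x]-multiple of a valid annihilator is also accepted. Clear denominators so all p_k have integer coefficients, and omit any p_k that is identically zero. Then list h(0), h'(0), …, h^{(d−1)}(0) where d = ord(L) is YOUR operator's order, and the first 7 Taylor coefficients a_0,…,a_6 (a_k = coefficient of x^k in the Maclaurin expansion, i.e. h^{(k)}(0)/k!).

L = (-4 - 48·x + 12·x^2 + 16·x^3) + (-17 - 8·x - 45·x^2 + 24·x^3 + 32·x^4)·Dx + (-2 - 7·x + 4·x^2 + x^3 + 6·x^4 + 8·x^5)·Dx^2  (order 2).
h: a_k = 14, -48, 190, -768, 3074, -12288, 49150, …
ICs: h(0) = 14, h′(0) = -48.

f: a_k = 0, 12, -24, 64, -192, 3072/5, -2048, …
g: a_k = 0, 2, 0, -2/3, 0, 2/5, 0, …
Weyl lclm of L_f,L_g ⇒ L₀ (ord ≤ 4).
Differentiate: ansatz ord ≤ ord L₀ ⇒ L.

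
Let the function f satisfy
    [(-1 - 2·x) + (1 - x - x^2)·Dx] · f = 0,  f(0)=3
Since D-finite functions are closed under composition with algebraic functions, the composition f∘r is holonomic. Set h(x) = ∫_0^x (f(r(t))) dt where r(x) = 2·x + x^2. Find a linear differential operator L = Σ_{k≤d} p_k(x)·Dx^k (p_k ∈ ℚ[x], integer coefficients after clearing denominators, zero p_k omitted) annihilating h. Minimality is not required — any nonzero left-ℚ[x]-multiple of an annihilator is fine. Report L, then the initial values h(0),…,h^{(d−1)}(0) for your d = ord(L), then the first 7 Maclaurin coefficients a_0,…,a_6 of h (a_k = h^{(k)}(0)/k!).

L = (2 + 10·x + 12·x^2 + 4·x^3)·Dx + (-1 + 2·x + 5·x^2 + 4·x^3 + x^4)·Dx^2  (order 2).
h: a_k = 0, 3, 3, 9, 24, 354/5, 217, …
ICs: h(0) = 0, h′(0) = 3.

f: a_k = 3, 3, 6, 9, 15, 24, 39, …
L₀ from L_f via x↦r, Dx↦r'^{-1}Dx.
h=∫₀ˣh₀: take L = L₀·Dx.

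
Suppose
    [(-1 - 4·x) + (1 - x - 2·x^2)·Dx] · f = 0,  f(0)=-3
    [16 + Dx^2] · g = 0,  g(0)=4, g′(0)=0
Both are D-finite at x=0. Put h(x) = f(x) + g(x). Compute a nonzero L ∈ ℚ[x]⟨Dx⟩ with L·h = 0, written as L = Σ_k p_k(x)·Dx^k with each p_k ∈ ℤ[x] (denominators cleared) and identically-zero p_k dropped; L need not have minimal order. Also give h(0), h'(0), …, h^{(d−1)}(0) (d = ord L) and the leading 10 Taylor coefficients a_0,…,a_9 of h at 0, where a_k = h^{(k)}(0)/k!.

L = (368 + 1408·x - 256·x^2 + 512·x^3 + 2560·x^4 + 2048·x^5) + (-176 + 336·x + 384·x^2 - 1024·x^3 - 384·x^4 + 1536·x^5 + 1024·x^6)·Dx + (23 + 88·x - 16·x^2 + 32·x^3 + 160·x^4 + 128·x^5)·Dx^2 + (-11 + 21·x + 24·x^2 - 64·x^3 - 24·x^4 + 96·x^5 + 64·x^6)·Dx^3  (order 3).
h: a_k = 1, -3, -41, -15, 29/3, -63, -6829/45, -255, -159547/315, -1023, …
ICs: h(0) = 1, h′(0) = -3, h′′(0) = -82.

f: a_k = -3, -3, -9, -15, -33, -63, -129, -255, -513, -1023, …
g: a_k = 4, 0, -32, 0, 128/3, 0, -1024/45, 0, 2048/315, 0, …
L₀ := lclm(L_f,L_g); ord L₀ ≤ 1+2.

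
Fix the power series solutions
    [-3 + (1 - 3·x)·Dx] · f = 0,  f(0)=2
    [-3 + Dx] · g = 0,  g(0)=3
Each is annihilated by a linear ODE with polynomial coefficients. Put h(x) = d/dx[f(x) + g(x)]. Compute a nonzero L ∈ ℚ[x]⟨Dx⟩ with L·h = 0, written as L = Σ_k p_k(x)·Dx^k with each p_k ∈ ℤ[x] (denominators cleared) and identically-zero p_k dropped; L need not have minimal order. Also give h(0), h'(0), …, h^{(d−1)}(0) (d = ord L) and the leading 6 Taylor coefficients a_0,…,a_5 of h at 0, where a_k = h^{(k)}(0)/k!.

f: a_k = 2, 6, 18, 54, 162, 486, …
g: a_k = 3, 9, 27/2, 27/2, 81/8, 243/40, …
h₀=f+g: left-lcm gives L₀, ord ≤ 2.
h₀' ⇒ L via d/dx closure of L₀.
L = (36 + 54·x) + (-15 - 18·x + 27·x^2)·Dx + (1 - 9·x^2)·Dx^2  (order 2).
h: a_k = 15, 63, 405/2, 1377/2, 19683/8, 350649/40, …
ICs: h(0) = 15, h′(0) = 63.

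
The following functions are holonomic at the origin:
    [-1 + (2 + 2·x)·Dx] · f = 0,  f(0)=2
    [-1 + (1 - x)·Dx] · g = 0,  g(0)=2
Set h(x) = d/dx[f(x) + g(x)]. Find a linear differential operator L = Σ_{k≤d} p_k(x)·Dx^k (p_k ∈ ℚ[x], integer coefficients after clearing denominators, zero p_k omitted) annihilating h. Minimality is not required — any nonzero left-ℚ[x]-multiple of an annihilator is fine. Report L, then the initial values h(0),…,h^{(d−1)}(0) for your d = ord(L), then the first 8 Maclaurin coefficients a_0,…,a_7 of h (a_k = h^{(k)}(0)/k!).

L = (-18 - 6·x) + (-21 - 54·x - 21·x^2)·Dx + (10 + 6·x - 10·x^2 - 6·x^3)·Dx^2  (order 2).
h: a_k = 3, 7/2, 51/8, 123/16, 1315/128, 3009/256, 14567/1024, 32339/2048, …
ICs: h(0) = 3, h′(0) = 7/2.

f: a_k = 2, 1, -1/4, 1/8, -5/64, 7/128, -21/512, 33/1024, …
g: a_k = 2, 2, 2, 2, 2, 2, 2, 2, …
Sum ⇒ L₀ = lclm(L_f,L_g) in ℚ(x)⟨Dx⟩.
h₀' ⇒ L via d/dx closure of L₀.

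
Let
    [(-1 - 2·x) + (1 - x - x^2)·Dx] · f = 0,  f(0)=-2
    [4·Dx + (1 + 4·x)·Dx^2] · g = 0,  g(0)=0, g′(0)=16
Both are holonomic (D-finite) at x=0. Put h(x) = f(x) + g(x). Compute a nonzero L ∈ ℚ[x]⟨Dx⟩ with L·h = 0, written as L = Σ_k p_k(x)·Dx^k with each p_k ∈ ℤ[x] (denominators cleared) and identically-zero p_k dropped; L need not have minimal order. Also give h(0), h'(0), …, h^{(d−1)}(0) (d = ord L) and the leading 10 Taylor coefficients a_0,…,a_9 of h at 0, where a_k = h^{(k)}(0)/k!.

f: a_k = -2, -2, -4, -6, -10, -16, -26, -42, -68, -110, …
g: a_k = 0, 16, -32, 256/3, -256, 4096/5, -8192/3, 65536/7, -32768, 1048576/9, …
Sum ⇒ L₀ = lclm(L_f,L_g) in ℚ(x)⟨Dx⟩.
L = (100 + 272·x + 392·x^2 + 144·x^3 + 96·x^4)·Dx + (-7 + 96·x + 434·x^2 + 540·x^3 + 304·x^4 + 160·x^5)·Dx^2 + (-4 - 25·x - 28·x^2 + 46·x^3 + 73·x^4 + 76·x^5 + 32·x^6)·Dx^3  (order 3).
h: a_k = -2, 14, -36, 238/3, -266, 4016/5, -8270/3, 65242/7, -32836, 1047586/9, …
ICs: h(0) = -2, h′(0) = 14, h′′(0) = -72.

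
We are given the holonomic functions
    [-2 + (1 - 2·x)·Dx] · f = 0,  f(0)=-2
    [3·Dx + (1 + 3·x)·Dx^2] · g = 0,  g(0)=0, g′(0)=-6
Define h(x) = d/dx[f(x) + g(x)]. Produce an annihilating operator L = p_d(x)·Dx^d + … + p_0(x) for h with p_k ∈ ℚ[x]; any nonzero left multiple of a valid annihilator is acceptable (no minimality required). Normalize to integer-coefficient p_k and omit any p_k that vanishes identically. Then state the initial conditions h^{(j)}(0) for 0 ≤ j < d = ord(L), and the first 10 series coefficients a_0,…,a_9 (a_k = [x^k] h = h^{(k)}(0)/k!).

f: a_k = -2, -4, -8, -16, -32, -64, -128, -256, -512, -1024, …
g: a_k = 0, -6, 9, -18, 81/2, -486/5, 243, -4374/7, 6561/4, -4374, …
Weyl lclm of L_f,L_g ⇒ L₀ (ord ≤ 3).
Differentiate: ansatz ord ≤ ord L₀ ⇒ L.
L = (144 + 72·x) + (6 + 216·x + 144·x^2)·Dx + (-7 - 13·x + 36·x^2 + 36·x^3)·Dx^2  (order 2).
h: a_k = -10, 2, -102, 34, -806, 690, -6166, 9026, -48582, 97618, …
ICs: h(0) = -10, h′(0) = 2.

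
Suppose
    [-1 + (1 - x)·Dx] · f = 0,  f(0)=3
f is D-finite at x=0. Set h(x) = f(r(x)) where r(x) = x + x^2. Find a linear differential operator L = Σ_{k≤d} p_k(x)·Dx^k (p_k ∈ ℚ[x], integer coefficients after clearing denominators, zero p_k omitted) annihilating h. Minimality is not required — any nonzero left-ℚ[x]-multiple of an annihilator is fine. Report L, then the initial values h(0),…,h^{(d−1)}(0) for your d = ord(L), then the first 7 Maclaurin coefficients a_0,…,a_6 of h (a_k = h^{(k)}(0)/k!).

f: a_k = 3, 3, 3, 3, 3, 3, 3, …
h₀=f(r): pull back L_f along r ⇒ L₀.
L = (1 + 2·x) + (-1 + x + x^2)·Dx  (order 1).
h: a_k = 3, 3, 6, 9, 15, 24, 39, …
ICs: h(0) = 3.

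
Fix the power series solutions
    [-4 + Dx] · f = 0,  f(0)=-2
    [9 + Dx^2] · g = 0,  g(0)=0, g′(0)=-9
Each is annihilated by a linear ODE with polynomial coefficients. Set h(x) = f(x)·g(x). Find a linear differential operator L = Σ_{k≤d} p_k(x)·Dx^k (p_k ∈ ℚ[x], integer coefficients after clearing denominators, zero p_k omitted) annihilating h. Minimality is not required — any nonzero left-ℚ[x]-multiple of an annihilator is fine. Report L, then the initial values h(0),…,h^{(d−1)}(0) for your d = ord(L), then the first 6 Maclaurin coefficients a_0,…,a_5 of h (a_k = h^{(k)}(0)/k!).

f: a_k = -2, -8, -16, -64/3, -64/3, -256/15, …
g: a_k = 0, -9, 0, 27/2, 0, -243/40, …
L₀ := L_f ⊗_s L_g (sym. prod.), ord ≤ 2.
L = 25 - 8·Dx + Dx^2  (order 2).
h: a_k = 0, 18, 72, 117, 84, -237/20, …
ICs: h(0) = 0, h′(0) = 18.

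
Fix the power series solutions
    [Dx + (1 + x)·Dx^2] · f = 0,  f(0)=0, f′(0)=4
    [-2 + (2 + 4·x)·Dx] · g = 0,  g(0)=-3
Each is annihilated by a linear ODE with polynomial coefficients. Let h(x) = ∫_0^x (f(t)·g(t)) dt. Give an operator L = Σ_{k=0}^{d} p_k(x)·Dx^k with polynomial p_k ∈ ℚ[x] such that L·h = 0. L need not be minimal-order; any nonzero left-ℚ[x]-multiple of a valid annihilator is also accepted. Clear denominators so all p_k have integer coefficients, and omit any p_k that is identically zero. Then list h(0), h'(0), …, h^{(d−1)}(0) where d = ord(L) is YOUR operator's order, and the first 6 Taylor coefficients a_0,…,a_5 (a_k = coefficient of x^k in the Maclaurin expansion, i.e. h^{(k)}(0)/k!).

f: a_k = 0, 4, -2, 4/3, -1, 4/5, …
g: a_k = -3, -3, 3/2, -3/2, 15/8, -21/8, …
Sym-product of L_f,L_g gives L₀ (≤ ord 2).
∫: right-multiply L₀ by Dx.
L = (2 + x)·Dx + (-1 - 2·x)·Dx^2 + (1 + 5·x + 8·x^2 + 4·x^3)·Dx^3  (order 3).
h: a_k = 0, 0, -6, -2, 2, -2, …
ICs: h(0) = 0, h′(0) = 0, h′′(0) = -12.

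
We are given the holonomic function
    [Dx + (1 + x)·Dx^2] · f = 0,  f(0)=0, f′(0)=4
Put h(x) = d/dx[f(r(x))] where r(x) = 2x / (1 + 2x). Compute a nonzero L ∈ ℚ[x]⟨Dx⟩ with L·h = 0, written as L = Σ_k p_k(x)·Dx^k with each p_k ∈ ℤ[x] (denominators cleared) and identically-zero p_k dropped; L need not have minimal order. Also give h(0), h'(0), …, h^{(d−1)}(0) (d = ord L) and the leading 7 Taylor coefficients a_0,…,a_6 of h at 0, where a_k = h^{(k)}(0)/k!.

f: a_k = 0, 4, -2, 4/3, -1, 4/5, -2/3, …
h₀=f(r): pull back L_f along r ⇒ L₀.
Derive L from L₀ (diff closure).
L = (6 + 16·x) + (1 + 6·x + 8·x^2)·Dx  (order 1).
h: a_k = 8, -48, 224, -960, 3968, -16128, 65024, …
ICs: h(0) = 8.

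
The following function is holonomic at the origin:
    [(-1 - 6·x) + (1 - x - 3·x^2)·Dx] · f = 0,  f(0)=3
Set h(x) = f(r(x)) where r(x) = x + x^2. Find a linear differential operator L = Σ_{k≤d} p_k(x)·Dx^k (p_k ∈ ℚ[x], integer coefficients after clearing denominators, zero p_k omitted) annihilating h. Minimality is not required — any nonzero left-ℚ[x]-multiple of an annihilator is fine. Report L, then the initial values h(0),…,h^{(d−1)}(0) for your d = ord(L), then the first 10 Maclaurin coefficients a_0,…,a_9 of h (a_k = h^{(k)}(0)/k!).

L = (1 + 8·x + 18·x^2 + 12·x^3) + (-1 + x + 4·x^2 + 6·x^3 + 3·x^4)·Dx  (order 1).
h: a_k = 3, 3, 15, 45, 132, 411, 1254, 3825, 11703, 35760, …
ICs: h(0) = 3.

f: a_k = 3, 3, 12, 21, 57, 120, 291, 651, 1524, 3477, …
h₀=f(r): pull back L_f along r ⇒ L₀.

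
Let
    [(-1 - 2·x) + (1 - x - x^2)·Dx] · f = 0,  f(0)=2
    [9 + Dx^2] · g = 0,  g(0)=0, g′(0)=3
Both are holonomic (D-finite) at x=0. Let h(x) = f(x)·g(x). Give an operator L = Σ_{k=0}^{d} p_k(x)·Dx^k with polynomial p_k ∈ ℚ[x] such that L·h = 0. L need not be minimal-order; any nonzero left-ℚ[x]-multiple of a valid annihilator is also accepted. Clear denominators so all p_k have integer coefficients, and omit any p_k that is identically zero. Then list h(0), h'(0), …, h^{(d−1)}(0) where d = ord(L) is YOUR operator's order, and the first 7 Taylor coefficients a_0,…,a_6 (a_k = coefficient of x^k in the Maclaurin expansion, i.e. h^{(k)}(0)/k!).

L = (-7 + 9·x + 9·x^2) + (2 + 4·x)·Dx + (-1 + x + x^2)·Dx^2  (order 2).
h: a_k = 0, 6, 6, 3, 9, 321/20, 501/20, …
ICs: h(0) = 0, h′(0) = 6.

f: a_k = 2, 2, 4, 6, 10, 16, 26, …
g: a_k = 0, 3, 0, -9/2, 0, 81/40, 0, …
Sym-product of L_f,L_g gives L₀ (≤ ord 2).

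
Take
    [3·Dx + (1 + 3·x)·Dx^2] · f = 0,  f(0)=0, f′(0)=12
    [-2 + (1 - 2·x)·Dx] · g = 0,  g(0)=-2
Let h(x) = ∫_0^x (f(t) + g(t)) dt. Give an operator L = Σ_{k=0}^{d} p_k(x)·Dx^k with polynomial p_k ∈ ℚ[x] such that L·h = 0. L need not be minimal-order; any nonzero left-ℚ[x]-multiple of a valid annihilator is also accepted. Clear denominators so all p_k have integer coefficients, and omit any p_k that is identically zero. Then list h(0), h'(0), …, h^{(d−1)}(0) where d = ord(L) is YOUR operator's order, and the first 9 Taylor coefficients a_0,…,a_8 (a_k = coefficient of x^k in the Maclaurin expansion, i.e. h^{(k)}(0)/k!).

L = (-144 - 72·x)·Dx^2 + (-6 - 216·x - 144·x^2)·Dx^3 + (7 + 13·x - 36·x^2 - 36·x^3)·Dx^4  (order 4).
h: a_k = 0, -2, 4, -26/3, 5, -113/5, 326/15, -614/7, 1739/14, …
ICs: h(0) = 0, h′(0) = -2, h′′(0) = 8, h′′′(0) = -52.

f: a_k = 0, 12, -18, 36, -81, 972/5, -486, 8748/7, -6561/2, …
g: a_k = -2, -4, -8, -16, -32, -64, -128, -256, -512, …
h₀=f+g: left-lcm gives L₀, ord ≤ 3.
Integrate: L := L₀·Dx.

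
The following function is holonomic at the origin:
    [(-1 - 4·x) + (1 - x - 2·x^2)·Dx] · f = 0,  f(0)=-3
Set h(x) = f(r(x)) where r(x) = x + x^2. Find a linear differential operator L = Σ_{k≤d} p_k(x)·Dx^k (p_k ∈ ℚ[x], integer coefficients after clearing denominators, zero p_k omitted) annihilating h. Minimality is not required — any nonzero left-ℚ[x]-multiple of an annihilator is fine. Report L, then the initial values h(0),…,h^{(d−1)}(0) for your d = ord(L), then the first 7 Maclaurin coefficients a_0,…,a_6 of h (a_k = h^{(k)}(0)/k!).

L = (1 + 6·x + 12·x^2 + 8·x^3) + (-1 + x + 3·x^2 + 4·x^3 + 2·x^4)·Dx  (order 1).
h: a_k = -3, -3, -12, -33, -87, -240, -657, …
ICs: h(0) = -3.

f: a_k = -3, -3, -9, -15, -33, -63, -129, …
L₀ from L_f via x↦r, Dx↦r'^{-1}Dx.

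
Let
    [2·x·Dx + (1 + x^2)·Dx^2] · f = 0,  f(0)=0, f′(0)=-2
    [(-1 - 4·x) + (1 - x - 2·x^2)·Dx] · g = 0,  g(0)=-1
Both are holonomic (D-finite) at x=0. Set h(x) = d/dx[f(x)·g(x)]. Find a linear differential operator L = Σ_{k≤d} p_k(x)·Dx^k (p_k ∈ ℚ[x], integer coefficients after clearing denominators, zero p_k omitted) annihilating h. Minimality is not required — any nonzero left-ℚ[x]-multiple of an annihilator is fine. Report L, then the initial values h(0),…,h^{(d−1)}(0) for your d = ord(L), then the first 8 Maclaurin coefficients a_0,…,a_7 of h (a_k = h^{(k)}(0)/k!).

f: a_k = 0, -2, 0, 2/3, 0, -2/5, 0, 2/7, …
g: a_k = -1, -1, -3, -5, -11, -21, -43, -85, …
h₀=f·g: eliminate ⇒ L₀, order ≤ 2·1.
h=h₀': d/dx-closure on L₀ ⇒ L.
L = (18 + 90·x^2 + 48·x^3 + 144·x^4) + (7 + 30·x + 27·x^2 + 82·x^3 + 48·x^4 + 96·x^5)·Dx + (-2 + x - 3·x^2 + 9·x^3 + 11·x^4 + 8·x^5 + 12·x^6)·Dx^2  (order 2).
h: a_k = 2, 4, 16, 112/3, 102, 1172/5, 8356/15, 8832/7, …
ICs: h(0) = 2, h′(0) = 4.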